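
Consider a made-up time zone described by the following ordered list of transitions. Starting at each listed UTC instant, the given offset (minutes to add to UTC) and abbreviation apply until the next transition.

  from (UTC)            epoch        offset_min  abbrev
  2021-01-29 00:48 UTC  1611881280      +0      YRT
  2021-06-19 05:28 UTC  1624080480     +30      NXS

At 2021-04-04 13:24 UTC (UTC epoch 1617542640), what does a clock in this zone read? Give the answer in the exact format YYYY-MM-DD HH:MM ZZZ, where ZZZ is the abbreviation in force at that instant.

Query: 2021-04-04 13:24 UTC
Rule 1/2 (YRT, +00:00): 2021-01-29 00:48 UTC ≤ query < 2021-06-19 05:28 UTC
13·60 + 24 + 0 = 804 min
804 = 0·1440 + 804; 804 = 13·60 + 24 → 13:24, same day
→ 2021-04-04 13:24 YRT

2021-04-04 13:24 YRT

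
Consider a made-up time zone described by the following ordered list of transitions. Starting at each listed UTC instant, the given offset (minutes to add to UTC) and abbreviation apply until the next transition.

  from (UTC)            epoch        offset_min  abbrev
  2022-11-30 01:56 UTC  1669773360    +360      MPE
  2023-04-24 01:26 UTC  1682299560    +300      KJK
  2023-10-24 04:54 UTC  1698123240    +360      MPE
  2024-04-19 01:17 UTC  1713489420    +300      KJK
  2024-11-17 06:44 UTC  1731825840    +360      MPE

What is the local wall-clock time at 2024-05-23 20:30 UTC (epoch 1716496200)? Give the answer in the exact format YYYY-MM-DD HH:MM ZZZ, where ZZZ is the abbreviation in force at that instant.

2024-05-24 01:30 KJK

Query: 2024-05-23 20:30 UTC
Rule 4/5 (KJK, +05:00): 2024-04-19 01:17 UTC ≤ query < 2024-11-17 06:44 UTC
20·60 + 30 + 300 = 1530 min
1530 = 1·1440 + 90; 90 = 1·60 + 30 → 01:30, 2024-05-23 + 1 day = 2024-05-24
→ 2024-05-24 01:30 KJK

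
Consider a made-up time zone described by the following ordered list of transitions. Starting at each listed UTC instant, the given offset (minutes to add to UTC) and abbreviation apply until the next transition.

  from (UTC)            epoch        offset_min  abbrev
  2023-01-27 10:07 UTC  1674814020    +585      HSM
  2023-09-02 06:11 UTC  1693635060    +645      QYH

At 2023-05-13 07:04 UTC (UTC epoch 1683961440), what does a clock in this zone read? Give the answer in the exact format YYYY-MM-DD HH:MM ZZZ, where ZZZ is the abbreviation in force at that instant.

2023-05-13 16:49 HSM

Query: 2023-05-13 07:04 UTC
Rule 1/2 (HSM, +09:45): 2023-01-27 10:07 UTC ≤ query < 2023-09-02 06:11 UTC
7·60 + 4 + 585 = 1009 min
1009 = 0·1440 + 1009; 1009 = 16·60 + 49 → 16:49, same day
→ 2023-05-13 16:49 HSM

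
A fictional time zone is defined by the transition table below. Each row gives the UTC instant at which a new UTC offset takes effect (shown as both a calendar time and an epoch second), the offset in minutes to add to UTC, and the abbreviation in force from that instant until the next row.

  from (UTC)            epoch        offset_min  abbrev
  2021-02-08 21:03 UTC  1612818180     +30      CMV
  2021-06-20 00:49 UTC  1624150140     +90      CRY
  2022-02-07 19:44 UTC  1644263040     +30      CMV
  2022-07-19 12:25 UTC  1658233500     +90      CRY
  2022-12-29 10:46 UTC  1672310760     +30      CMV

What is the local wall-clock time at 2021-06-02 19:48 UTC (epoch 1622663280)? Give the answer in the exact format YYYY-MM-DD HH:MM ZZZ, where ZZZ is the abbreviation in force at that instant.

2021-06-02 20:18 CMV

Query: 2021-06-02 19:48 UTC
Rule 1/5 (CMV, +00:30): 2021-02-08 21:03 UTC ≤ query < 2021-06-20 00:49 UTC
19·60 + 48 + 30 = 1218 min
1218 = 0·1440 + 1218; 1218 = 20·60 + 18 → 20:18, same day
→ 2021-06-02 20:18 CMV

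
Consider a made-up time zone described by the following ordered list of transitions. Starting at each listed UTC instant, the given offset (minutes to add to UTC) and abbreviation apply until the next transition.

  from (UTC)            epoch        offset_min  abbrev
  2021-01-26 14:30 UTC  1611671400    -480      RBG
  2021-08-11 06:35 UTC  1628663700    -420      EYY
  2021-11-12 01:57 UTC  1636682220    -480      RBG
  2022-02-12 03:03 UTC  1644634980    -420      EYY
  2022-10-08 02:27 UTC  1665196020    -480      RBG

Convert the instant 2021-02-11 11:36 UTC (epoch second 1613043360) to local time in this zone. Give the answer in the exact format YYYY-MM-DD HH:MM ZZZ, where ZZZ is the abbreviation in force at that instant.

Query: 2021-02-11 11:36 UTC
Rule 1/5 (RBG, -08:00): 2021-01-26 14:30 UTC ≤ query < 2021-08-11 06:35 UTC
11·60 + 36 - 480 = 216 min
216 = 0·1440 + 216; 216 = 3·60 + 36 → 03:36, same day
→ 2021-02-11 03:36 RBG

2021-02-11 03:36 RBG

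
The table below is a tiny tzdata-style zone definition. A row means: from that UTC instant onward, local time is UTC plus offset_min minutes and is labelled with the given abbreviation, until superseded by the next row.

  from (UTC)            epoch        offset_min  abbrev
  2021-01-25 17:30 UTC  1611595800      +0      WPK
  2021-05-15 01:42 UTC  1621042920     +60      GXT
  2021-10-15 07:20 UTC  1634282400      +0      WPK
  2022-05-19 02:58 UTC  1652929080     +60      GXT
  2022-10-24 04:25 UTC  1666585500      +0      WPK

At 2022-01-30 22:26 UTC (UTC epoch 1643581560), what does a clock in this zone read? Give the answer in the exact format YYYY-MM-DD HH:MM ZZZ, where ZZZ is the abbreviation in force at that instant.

Query: 2022-01-30 22:26 UTC
Rule 3/5 (WPK, +00:00): 2021-10-15 07:20 UTC ≤ query < 2022-05-19 02:58 UTC
22·60 + 26 + 0 = 1346 min
1346 = 0·1440 + 1346; 1346 = 22·60 + 26 → 22:26, same day
→ 2022-01-30 22:26 WPK

2022-01-30 22:26 WPK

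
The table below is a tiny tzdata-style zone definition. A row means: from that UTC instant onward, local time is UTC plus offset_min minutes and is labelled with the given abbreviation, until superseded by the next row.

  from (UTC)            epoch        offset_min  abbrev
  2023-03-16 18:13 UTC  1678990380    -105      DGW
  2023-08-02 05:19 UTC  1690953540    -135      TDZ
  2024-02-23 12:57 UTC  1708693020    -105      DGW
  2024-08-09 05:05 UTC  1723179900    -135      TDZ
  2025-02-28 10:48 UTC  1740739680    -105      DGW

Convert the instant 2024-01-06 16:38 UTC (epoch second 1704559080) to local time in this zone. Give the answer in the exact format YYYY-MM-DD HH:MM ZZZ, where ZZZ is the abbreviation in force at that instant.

2024-01-06 14:23 TDZ

Query: 2024-01-06 16:38 UTC
Rule 2/5 (TDZ, -02:15): 2023-08-02 05:19 UTC ≤ query < 2024-02-23 12:57 UTC
16·60 + 38 - 135 = 863 min
863 = 0·1440 + 863; 863 = 14·60 + 23 → 14:23, same day
→ 2024-01-06 14:23 TDZ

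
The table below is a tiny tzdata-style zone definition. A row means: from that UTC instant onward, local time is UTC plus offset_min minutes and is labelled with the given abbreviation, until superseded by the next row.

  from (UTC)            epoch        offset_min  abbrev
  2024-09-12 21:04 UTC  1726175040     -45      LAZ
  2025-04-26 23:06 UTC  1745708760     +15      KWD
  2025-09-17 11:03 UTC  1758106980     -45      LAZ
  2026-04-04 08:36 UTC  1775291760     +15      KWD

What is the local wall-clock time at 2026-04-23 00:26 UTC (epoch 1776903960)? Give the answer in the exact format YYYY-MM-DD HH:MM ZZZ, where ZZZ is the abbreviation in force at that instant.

Query: 2026-04-23 00:26 UTC
Rule 4/4 (KWD, +00:15): 2026-04-04 08:36 UTC ≤ query < +∞
0·60 + 26 + 15 = 41 min
41 = 0·1440 + 41; 41 = 0·60 + 41 → 00:41, same day
→ 2026-04-23 00:41 KWD

2026-04-23 00:41 KWD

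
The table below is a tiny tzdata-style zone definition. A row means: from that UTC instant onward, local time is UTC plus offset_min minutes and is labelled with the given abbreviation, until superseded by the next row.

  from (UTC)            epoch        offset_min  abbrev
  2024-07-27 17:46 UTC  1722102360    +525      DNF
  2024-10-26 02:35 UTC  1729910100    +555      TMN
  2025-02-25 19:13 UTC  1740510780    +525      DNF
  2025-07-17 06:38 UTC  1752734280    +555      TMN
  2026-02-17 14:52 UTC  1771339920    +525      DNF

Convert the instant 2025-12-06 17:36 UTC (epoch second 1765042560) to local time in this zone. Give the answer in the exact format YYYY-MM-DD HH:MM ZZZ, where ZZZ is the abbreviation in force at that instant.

Query: 2025-12-06 17:36 UTC
Rule 4/5 (TMN, +09:15): 2025-07-17 06:38 UTC ≤ query < 2026-02-17 14:52 UTC
17·60 + 36 + 555 = 1611 min
1611 = 1·1440 + 171; 171 = 2·60 + 51 → 02:51, 2025-12-06 + 1 day = 2025-12-07
→ 2025-12-07 02:51 TMN

2025-12-07 02:51 TMN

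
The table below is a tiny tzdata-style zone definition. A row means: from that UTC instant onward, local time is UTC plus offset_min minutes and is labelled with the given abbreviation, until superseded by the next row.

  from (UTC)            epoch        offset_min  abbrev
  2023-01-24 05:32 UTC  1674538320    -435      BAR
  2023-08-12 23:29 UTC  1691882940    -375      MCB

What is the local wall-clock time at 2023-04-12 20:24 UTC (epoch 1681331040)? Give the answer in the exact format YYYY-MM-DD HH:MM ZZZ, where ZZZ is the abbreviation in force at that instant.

Query: 2023-04-12 20:24 UTC
Rule 1/2 (BAR, -07:15): 2023-01-24 05:32 UTC ≤ query < 2023-08-12 23:29 UTC
20·60 + 24 - 435 = 789 min
789 = 0·1440 + 789; 789 = 13·60 + 9 → 13:09, same day
→ 2023-04-12 13:09 BAR

2023-04-12 13:09 BAR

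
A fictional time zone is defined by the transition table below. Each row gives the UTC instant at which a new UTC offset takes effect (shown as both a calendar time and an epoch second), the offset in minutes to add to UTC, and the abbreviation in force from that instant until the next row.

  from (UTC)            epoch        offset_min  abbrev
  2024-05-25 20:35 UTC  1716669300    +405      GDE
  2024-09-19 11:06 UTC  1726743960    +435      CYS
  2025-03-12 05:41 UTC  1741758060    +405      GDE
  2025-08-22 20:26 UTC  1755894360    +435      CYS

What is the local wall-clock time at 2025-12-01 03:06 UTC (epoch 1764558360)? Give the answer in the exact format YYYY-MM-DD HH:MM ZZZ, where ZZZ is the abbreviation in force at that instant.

2025-12-01 10:21 CYS

Query: 2025-12-01 03:06 UTC
Rule 4/4 (CYS, +07:15): 2025-08-22 20:26 UTC ≤ query < +∞
3·60 + 6 + 435 = 621 min
621 = 0·1440 + 621; 621 = 10·60 + 21 → 10:21, same day
→ 2025-12-01 10:21 CYS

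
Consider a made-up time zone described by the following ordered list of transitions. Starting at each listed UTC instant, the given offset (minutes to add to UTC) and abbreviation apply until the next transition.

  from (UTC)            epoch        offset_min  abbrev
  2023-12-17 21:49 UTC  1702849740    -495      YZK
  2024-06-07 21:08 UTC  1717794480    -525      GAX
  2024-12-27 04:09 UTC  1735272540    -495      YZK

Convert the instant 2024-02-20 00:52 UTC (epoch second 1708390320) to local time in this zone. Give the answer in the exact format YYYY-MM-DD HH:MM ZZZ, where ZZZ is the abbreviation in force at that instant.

Query: 2024-02-20 00:52 UTC
Rule 1/3 (YZK, -08:15): 2023-12-17 21:49 UTC ≤ query < 2024-06-07 21:08 UTC
0·60 + 52 - 495 = -443 min
-443 = -1·1440 + 997; 997 = 16·60 + 37 → 16:37, 2024-02-20 - 1 day = 2024-02-19
→ 2024-02-19 16:37 YZK

2024-02-19 16:37 YZK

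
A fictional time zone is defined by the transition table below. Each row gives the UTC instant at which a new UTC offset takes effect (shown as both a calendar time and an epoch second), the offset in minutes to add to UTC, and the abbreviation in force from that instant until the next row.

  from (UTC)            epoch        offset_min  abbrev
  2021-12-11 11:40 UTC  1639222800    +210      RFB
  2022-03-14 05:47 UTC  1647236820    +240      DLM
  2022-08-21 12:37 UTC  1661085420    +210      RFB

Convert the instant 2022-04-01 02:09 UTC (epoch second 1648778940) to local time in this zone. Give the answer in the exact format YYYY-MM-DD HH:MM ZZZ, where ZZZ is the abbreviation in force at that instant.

2022-04-01 06:09 DLM

Query: 2022-04-01 02:09 UTC
Rule 2/3 (DLM, +04:00): 2022-03-14 05:47 UTC ≤ query < 2022-08-21 12:37 UTC
2·60 + 9 + 240 = 369 min
369 = 0·1440 + 369; 369 = 6·60 + 9 → 06:09, same day
→ 2022-04-01 06:09 DLM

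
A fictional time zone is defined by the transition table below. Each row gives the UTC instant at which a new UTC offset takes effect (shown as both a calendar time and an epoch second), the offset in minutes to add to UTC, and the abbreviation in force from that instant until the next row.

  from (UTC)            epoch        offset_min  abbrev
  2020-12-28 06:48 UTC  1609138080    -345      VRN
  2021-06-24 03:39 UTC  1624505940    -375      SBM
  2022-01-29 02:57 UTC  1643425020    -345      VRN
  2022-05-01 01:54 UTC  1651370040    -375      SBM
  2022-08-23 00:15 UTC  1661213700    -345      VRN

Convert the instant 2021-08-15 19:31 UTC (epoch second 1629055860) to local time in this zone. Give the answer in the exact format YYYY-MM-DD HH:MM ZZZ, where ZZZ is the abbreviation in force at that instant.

2021-08-15 13:16 SBM

Query: 2021-08-15 19:31 UTC
Rule 2/5 (SBM, -06:15): 2021-06-24 03:39 UTC ≤ query < 2022-01-29 02:57 UTC
19·60 + 31 - 375 = 796 min
796 = 0·1440 + 796; 796 = 13·60 + 16 → 13:16, same day
→ 2021-08-15 13:16 SBM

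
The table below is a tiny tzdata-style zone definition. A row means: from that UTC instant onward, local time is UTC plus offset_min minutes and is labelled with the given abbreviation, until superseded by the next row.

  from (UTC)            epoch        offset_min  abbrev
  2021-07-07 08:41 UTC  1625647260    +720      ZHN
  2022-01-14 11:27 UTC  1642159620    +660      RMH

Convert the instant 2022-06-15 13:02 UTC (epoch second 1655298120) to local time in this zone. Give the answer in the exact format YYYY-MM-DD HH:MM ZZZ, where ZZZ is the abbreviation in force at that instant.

Query: 2022-06-15 13:02 UTC
Rule 2/2 (RMH, +11:00): 2022-01-14 11:27 UTC ≤ query < +∞
13·60 + 2 + 660 = 1442 min
1442 = 1·1440 + 2; 2 = 0·60 + 2 → 00:02, 2022-06-15 + 1 day = 2022-06-16
→ 2022-06-16 00:02 RMH

2022-06-16 00:02 RMH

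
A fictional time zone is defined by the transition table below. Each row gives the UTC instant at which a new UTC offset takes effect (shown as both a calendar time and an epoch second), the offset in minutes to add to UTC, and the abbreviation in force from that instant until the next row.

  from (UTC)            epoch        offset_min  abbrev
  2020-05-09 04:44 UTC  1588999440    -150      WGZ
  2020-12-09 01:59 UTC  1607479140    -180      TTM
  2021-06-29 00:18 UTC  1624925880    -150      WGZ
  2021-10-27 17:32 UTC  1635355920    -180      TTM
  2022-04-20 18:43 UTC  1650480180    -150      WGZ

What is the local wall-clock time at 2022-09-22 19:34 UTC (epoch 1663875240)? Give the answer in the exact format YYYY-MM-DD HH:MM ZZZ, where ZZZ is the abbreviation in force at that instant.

2022-09-22 17:04 WGZ

Query: 2022-09-22 19:34 UTC
Rule 5/5 (WGZ, -02:30): 2022-04-20 18:43 UTC ≤ query < +∞
19·60 + 34 - 150 = 1024 min
1024 = 0·1440 + 1024; 1024 = 17·60 + 4 → 17:04, same day
→ 2022-09-22 17:04 WGZ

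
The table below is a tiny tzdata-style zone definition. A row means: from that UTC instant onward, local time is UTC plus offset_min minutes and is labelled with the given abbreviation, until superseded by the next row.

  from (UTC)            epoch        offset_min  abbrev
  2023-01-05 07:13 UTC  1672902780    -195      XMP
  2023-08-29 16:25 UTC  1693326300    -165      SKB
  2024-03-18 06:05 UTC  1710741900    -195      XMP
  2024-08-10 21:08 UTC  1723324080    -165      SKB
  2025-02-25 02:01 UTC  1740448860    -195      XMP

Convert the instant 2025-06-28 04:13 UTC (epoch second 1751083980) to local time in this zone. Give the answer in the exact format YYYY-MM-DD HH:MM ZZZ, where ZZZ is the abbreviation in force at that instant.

2025-06-28 00:58 XMP

Query: 2025-06-28 04:13 UTC
Rule 5/5 (XMP, -03:15): 2025-02-25 02:01 UTC ≤ query < +∞
4·60 + 13 - 195 = 58 min
58 = 0·1440 + 58; 58 = 0·60 + 58 → 00:58, same day
→ 2025-06-28 00:58 XMP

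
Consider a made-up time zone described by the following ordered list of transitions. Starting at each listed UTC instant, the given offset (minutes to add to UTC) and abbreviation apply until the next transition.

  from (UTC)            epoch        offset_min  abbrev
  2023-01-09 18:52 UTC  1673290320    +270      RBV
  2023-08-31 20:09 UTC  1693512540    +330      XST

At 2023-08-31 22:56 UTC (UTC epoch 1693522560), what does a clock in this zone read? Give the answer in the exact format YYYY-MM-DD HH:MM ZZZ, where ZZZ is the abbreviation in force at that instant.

2023-09-01 04:26 XST

Query: 2023-08-31 22:56 UTC
Rule 2/2 (XST, +05:30): 2023-08-31 20:09 UTC ≤ query < +∞
22·60 + 56 + 330 = 1706 min
1706 = 1·1440 + 266; 266 = 4·60 + 26 → 04:26, 2023-08-31 + 1 day = 2023-09-01
→ 2023-09-01 04:26 XST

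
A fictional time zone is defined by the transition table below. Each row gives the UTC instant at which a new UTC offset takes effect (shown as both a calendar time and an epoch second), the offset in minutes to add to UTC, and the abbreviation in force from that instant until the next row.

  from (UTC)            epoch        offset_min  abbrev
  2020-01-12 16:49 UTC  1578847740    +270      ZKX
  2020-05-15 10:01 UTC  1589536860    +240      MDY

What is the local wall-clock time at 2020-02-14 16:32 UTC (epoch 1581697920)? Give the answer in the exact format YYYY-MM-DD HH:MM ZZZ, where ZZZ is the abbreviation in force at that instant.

Query: 2020-02-14 16:32 UTC
Rule 1/2 (ZKX, +04:30): 2020-01-12 16:49 UTC ≤ query < 2020-05-15 10:01 UTC
16·60 + 32 + 270 = 1262 min
1262 = 0·1440 + 1262; 1262 = 21·60 + 2 → 21:02, same day
→ 2020-02-14 21:02 ZKX

2020-02-14 21:02 ZKX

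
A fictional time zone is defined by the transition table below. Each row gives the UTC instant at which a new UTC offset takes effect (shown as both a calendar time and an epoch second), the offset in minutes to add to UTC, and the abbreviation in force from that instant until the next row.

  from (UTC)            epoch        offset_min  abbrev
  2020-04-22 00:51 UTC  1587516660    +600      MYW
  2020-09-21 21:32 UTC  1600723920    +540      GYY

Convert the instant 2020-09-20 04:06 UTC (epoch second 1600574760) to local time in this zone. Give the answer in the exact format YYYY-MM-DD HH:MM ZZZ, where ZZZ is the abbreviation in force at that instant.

2020-09-20 14:06 MYW

Query: 2020-09-20 04:06 UTC
Rule 1/2 (MYW, +10:00): 2020-04-22 00:51 UTC ≤ query < 2020-09-21 21:32 UTC
4·60 + 6 + 600 = 846 min
846 = 0·1440 + 846; 846 = 14·60 + 6 → 14:06, same day
→ 2020-09-20 14:06 MYW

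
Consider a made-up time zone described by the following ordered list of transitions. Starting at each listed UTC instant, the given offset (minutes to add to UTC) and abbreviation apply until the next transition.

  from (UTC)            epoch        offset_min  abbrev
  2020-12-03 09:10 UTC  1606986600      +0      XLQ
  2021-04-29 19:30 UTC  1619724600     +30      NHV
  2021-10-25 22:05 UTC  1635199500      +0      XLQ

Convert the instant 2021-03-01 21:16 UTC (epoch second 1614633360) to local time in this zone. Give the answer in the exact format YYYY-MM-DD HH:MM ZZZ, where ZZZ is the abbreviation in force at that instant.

2021-03-01 21:16 XLQ

Query: 2021-03-01 21:16 UTC
Rule 1/3 (XLQ, +00:00): 2020-12-03 09:10 UTC ≤ query < 2021-04-29 19:30 UTC
21·60 + 16 + 0 = 1276 min
1276 = 0·1440 + 1276; 1276 = 21·60 + 16 → 21:16, same day
→ 2021-03-01 21:16 XLQ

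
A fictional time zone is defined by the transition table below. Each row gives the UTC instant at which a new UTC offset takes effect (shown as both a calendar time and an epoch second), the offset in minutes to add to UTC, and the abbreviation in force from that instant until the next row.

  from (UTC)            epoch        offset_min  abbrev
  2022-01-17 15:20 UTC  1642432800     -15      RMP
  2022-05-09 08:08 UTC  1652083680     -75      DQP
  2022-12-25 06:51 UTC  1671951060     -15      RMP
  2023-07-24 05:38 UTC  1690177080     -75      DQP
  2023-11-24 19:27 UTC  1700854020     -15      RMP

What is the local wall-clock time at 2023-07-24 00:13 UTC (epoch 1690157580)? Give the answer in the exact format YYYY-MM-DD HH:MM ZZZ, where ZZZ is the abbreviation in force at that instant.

2023-07-23 23:58 RMP

Query: 2023-07-24 00:13 UTC
Rule 3/5 (RMP, -00:15): 2022-12-25 06:51 UTC ≤ query < 2023-07-24 05:38 UTC
0·60 + 13 - 15 = -2 min
-2 = -1·1440 + 1438; 1438 = 23·60 + 58 → 23:58, 2023-07-24 - 1 day = 2023-07-23
→ 2023-07-23 23:58 RMP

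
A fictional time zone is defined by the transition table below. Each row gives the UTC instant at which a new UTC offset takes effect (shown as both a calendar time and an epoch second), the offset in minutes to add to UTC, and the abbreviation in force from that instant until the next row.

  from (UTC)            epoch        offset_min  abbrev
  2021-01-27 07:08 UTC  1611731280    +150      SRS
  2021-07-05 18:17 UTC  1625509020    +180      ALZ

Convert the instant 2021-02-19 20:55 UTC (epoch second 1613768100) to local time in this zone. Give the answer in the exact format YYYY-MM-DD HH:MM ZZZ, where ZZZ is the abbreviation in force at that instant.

2021-02-19 23:25 SRS

Query: 2021-02-19 20:55 UTC
Rule 1/2 (SRS, +02:30): 2021-01-27 07:08 UTC ≤ query < 2021-07-05 18:17 UTC
20·60 + 55 + 150 = 1405 min
1405 = 0·1440 + 1405; 1405 = 23·60 + 25 → 23:25, same day
→ 2021-02-19 23:25 SRS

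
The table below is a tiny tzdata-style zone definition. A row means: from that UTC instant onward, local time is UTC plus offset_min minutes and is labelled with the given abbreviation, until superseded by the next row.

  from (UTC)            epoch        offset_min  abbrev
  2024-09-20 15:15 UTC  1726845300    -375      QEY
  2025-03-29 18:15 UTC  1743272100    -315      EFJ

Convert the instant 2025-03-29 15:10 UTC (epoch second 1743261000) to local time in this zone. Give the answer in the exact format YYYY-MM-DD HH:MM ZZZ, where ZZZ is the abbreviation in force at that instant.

2025-03-29 08:55 QEY

Query: 2025-03-29 15:10 UTC
Rule 1/2 (QEY, -06:15): 2024-09-20 15:15 UTC ≤ query < 2025-03-29 18:15 UTC
15·60 + 10 - 375 = 535 min
535 = 0·1440 + 535; 535 = 8·60 + 55 → 08:55, same day
→ 2025-03-29 08:55 QEY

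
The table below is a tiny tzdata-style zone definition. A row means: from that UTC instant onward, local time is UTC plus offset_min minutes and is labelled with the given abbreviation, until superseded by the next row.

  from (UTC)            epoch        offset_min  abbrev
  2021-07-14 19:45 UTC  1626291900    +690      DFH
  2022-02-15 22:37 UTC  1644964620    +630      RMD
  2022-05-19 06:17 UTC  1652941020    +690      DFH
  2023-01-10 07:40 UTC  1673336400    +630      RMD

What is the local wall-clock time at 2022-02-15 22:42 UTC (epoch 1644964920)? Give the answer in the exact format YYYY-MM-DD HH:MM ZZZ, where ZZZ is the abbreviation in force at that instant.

Query: 2022-02-15 22:42 UTC
Rule 2/4 (RMD, +10:30): 2022-02-15 22:37 UTC ≤ query < 2022-05-19 06:17 UTC
22·60 + 42 + 630 = 1992 min
1992 = 1·1440 + 552; 552 = 9·60 + 12 → 09:12, 2022-02-15 + 1 day = 2022-02-16
→ 2022-02-16 09:12 RMD

2022-02-16 09:12 RMD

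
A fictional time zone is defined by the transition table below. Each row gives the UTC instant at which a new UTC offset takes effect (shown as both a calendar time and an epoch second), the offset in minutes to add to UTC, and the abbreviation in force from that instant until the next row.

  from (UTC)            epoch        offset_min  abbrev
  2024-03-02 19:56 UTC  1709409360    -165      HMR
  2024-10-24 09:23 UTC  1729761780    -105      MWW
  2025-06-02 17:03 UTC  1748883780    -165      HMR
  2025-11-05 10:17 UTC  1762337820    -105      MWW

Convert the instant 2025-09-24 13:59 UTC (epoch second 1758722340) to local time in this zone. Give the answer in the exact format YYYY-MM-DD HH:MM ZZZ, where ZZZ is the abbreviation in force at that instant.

2025-09-24 11:14 HMR

Query: 2025-09-24 13:59 UTC
Rule 3/4 (HMR, -02:45): 2025-06-02 17:03 UTC ≤ query < 2025-11-05 10:17 UTC
13·60 + 59 - 165 = 674 min
674 = 0·1440 + 674; 674 = 11·60 + 14 → 11:14, same day
→ 2025-09-24 11:14 HMR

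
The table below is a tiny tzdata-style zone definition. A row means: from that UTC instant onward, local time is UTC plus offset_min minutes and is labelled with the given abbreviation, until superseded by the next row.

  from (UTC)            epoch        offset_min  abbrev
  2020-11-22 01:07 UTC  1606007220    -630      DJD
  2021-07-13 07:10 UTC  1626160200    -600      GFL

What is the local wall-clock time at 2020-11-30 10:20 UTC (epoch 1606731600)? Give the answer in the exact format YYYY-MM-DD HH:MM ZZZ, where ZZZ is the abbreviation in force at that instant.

2020-11-29 23:50 DJD

Query: 2020-11-30 10:20 UTC
Rule 1/2 (DJD, -10:30): 2020-11-22 01:07 UTC ≤ query < 2021-07-13 07:10 UTC
10·60 + 20 - 630 = -10 min
-10 = -1·1440 + 1430; 1430 = 23·60 + 50 → 23:50, 2020-11-30 - 1 day = 2020-11-29
→ 2020-11-29 23:50 DJD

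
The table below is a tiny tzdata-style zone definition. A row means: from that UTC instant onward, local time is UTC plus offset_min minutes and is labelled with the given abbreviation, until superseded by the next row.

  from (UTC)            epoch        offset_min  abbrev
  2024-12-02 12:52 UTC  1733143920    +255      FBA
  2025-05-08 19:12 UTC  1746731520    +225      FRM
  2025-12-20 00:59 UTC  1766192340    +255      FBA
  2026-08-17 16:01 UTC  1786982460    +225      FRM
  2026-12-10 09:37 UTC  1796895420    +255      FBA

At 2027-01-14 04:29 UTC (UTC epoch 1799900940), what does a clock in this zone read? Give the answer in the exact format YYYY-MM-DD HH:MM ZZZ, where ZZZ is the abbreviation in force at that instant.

Query: 2027-01-14 04:29 UTC
Rule 5/5 (FBA, +04:15): 2026-12-10 09:37 UTC ≤ query < +∞
4·60 + 29 + 255 = 524 min
524 = 0·1440 + 524; 524 = 8·60 + 44 → 08:44, same day
→ 2027-01-14 08:44 FBA

2027-01-14 08:44 FBA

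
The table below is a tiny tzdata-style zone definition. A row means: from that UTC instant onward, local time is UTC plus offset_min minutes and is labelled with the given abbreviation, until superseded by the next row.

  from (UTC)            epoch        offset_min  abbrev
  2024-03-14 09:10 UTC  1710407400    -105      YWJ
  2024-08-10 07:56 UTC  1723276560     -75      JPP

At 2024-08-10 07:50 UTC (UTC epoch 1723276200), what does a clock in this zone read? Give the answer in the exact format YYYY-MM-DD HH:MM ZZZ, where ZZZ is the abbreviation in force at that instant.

2024-08-10 06:05 YWJ

Query: 2024-08-10 07:50 UTC
Rule 1/2 (YWJ, -01:45): 2024-03-14 09:10 UTC ≤ query < 2024-08-10 07:56 UTC
7·60 + 50 - 105 = 365 min
365 = 0·1440 + 365; 365 = 6·60 + 5 → 06:05, same day
→ 2024-08-10 06:05 YWJ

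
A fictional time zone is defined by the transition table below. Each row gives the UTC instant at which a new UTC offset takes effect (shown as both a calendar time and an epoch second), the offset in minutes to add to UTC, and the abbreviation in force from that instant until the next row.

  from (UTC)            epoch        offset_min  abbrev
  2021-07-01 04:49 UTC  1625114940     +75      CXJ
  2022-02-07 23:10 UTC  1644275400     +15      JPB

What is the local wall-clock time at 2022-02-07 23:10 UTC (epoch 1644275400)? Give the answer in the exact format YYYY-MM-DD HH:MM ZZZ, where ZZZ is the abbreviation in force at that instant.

Query: 2022-02-07 23:10 UTC
Rule 2/2 (JPB, +00:15): 2022-02-07 23:10 UTC ≤ query < +∞
23·60 + 10 + 15 = 1405 min
1405 = 0·1440 + 1405; 1405 = 23·60 + 25 → 23:25, same day
→ 2022-02-07 23:25 JPB

2022-02-07 23:25 JPB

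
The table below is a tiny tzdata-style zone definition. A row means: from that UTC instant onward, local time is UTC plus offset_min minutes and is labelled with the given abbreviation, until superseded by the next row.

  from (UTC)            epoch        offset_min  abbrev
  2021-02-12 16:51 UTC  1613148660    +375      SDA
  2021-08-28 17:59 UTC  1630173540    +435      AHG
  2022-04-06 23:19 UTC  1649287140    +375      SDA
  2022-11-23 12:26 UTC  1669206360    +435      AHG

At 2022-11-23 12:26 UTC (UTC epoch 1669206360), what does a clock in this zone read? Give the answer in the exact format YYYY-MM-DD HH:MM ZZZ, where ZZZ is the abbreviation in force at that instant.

Query: 2022-11-23 12:26 UTC
Rule 4/4 (AHG, +07:15): 2022-11-23 12:26 UTC ≤ query < +∞
12·60 + 26 + 435 = 1181 min
1181 = 0·1440 + 1181; 1181 = 19·60 + 41 → 19:41, same day
→ 2022-11-23 19:41 AHG

2022-11-23 19:41 AHG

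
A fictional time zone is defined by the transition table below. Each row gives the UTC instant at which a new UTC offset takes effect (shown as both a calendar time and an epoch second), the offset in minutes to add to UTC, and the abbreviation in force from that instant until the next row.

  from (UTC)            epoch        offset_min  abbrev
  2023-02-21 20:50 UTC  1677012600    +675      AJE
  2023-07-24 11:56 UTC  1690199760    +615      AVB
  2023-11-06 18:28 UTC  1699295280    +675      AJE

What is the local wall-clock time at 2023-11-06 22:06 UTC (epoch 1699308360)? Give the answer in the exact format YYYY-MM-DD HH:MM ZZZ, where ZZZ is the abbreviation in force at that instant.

2023-11-07 09:21 AJE

Query: 2023-11-06 22:06 UTC
Rule 3/3 (AJE, +11:15): 2023-11-06 18:28 UTC ≤ query < +∞
22·60 + 6 + 675 = 2001 min
2001 = 1·1440 + 561; 561 = 9·60 + 21 → 09:21, 2023-11-06 + 1 day = 2023-11-07
→ 2023-11-07 09:21 AJE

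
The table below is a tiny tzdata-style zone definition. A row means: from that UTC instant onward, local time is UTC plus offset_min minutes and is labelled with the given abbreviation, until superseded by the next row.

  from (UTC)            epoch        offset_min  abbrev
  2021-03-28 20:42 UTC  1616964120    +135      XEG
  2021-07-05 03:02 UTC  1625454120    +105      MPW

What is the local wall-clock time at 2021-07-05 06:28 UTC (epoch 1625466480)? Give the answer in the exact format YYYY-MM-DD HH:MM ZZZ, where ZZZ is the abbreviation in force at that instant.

2021-07-05 08:13 MPW

Query: 2021-07-05 06:28 UTC
Rule 2/2 (MPW, +01:45): 2021-07-05 03:02 UTC ≤ query < +∞
6·60 + 28 + 105 = 493 min
493 = 0·1440 + 493; 493 = 8·60 + 13 → 08:13, same day
→ 2021-07-05 08:13 MPW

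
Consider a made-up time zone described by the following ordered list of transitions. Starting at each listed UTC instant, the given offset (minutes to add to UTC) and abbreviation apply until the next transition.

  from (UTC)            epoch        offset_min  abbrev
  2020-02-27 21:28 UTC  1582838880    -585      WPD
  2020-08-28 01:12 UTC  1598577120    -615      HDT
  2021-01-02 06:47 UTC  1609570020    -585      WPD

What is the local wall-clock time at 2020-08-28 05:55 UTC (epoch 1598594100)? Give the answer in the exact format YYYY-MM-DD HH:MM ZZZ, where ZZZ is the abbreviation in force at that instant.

Query: 2020-08-28 05:55 UTC
Rule 2/3 (HDT, -10:15): 2020-08-28 01:12 UTC ≤ query < 2021-01-02 06:47 UTC
5·60 + 55 - 615 = -260 min
-260 = -1·1440 + 1180; 1180 = 19·60 + 40 → 19:40, 2020-08-28 - 1 day = 2020-08-27
→ 2020-08-27 19:40 HDT

2020-08-27 19:40 HDT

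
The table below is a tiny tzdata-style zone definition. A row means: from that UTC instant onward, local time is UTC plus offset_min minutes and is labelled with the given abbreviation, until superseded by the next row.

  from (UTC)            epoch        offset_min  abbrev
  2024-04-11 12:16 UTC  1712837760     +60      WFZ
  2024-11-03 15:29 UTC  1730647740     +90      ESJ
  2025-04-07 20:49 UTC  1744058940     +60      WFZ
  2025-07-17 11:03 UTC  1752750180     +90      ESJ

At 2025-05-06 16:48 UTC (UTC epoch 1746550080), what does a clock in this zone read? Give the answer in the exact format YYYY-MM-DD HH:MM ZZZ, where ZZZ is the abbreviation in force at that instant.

2025-05-06 17:48 WFZ

Query: 2025-05-06 16:48 UTC
Rule 3/4 (WFZ, +01:00): 2025-04-07 20:49 UTC ≤ query < 2025-07-17 11:03 UTC
16·60 + 48 + 60 = 1068 min
1068 = 0·1440 + 1068; 1068 = 17·60 + 48 → 17:48, same day
→ 2025-05-06 17:48 WFZ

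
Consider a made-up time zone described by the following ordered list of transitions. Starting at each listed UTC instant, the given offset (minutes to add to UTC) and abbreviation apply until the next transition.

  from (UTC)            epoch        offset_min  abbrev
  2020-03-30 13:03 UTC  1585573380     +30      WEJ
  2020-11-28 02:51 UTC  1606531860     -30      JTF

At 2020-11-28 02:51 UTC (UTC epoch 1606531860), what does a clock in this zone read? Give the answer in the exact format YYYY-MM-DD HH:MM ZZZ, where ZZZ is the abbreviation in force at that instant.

Query: 2020-11-28 02:51 UTC
Rule 2/2 (JTF, -00:30): 2020-11-28 02:51 UTC ≤ query < +∞
2·60 + 51 - 30 = 141 min
141 = 0·1440 + 141; 141 = 2·60 + 21 → 02:21, same day
→ 2020-11-28 02:21 JTF

2020-11-28 02:21 JTF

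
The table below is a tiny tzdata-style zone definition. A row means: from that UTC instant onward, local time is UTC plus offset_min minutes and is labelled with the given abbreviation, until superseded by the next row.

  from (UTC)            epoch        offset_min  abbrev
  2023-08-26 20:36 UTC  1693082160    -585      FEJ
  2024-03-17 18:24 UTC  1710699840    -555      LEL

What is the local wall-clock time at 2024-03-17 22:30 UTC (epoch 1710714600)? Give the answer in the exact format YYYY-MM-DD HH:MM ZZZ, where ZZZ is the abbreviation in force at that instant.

2024-03-17 13:15 LEL

Query: 2024-03-17 22:30 UTC
Rule 2/2 (LEL, -09:15): 2024-03-17 18:24 UTC ≤ query < +∞
22·60 + 30 - 555 = 795 min
795 = 0·1440 + 795; 795 = 13·60 + 15 → 13:15, same day
→ 2024-03-17 13:15 LEL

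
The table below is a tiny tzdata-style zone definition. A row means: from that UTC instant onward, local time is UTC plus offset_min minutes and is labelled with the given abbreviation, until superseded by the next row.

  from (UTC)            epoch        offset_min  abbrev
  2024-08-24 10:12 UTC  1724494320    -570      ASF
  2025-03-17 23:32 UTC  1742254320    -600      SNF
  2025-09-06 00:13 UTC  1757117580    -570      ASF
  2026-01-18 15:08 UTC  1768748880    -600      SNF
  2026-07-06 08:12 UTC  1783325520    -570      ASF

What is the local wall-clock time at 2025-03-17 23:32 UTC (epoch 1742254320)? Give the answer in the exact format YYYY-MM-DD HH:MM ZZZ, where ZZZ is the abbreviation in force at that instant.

Query: 2025-03-17 23:32 UTC
Rule 2/5 (SNF, -10:00): 2025-03-17 23:32 UTC ≤ query < 2025-09-06 00:13 UTC
23·60 + 32 - 600 = 812 min
812 = 0·1440 + 812; 812 = 13·60 + 32 → 13:32, same day
→ 2025-03-17 13:32 SNF

2025-03-17 13:32 SNF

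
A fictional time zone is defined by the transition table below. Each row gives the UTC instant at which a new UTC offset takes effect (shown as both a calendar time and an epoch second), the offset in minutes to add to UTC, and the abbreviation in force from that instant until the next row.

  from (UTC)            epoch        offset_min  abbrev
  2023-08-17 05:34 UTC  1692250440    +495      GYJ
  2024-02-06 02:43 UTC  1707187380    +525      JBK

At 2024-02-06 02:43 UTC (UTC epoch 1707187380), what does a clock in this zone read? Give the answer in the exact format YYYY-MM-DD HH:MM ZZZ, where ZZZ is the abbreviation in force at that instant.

2024-02-06 11:28 JBK

Query: 2024-02-06 02:43 UTC
Rule 2/2 (JBK, +08:45): 2024-02-06 02:43 UTC ≤ query < +∞
2·60 + 43 + 525 = 688 min
688 = 0·1440 + 688; 688 = 11·60 + 28 → 11:28, same day
→ 2024-02-06 11:28 JBK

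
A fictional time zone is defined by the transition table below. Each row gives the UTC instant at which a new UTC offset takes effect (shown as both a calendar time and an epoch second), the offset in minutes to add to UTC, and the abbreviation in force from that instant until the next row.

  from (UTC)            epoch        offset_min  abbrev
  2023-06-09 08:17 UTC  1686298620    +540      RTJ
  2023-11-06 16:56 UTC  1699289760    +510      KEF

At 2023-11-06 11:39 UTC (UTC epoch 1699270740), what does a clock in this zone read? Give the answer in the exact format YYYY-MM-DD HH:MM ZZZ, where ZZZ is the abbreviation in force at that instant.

Query: 2023-11-06 11:39 UTC
Rule 1/2 (RTJ, +09:00): 2023-06-09 08:17 UTC ≤ query < 2023-11-06 16:56 UTC
11·60 + 39 + 540 = 1239 min
1239 = 0·1440 + 1239; 1239 = 20·60 + 39 → 20:39, same day
→ 2023-11-06 20:39 RTJ

2023-11-06 20:39 RTJ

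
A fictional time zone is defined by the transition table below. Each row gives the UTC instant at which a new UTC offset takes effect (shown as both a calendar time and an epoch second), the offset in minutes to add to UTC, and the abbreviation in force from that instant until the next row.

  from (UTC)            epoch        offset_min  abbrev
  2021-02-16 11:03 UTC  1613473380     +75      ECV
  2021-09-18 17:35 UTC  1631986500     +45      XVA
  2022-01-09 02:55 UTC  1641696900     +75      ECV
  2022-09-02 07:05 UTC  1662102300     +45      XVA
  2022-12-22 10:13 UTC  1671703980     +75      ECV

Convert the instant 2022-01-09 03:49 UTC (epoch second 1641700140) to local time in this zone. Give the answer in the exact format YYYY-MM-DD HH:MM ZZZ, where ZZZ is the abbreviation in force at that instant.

2022-01-09 05:04 ECV

Query: 2022-01-09 03:49 UTC
Rule 3/5 (ECV, +01:15): 2022-01-09 02:55 UTC ≤ query < 2022-09-02 07:05 UTC
3·60 + 49 + 75 = 304 min
304 = 0·1440 + 304; 304 = 5·60 + 4 → 05:04, same day
→ 2022-01-09 05:04 ECV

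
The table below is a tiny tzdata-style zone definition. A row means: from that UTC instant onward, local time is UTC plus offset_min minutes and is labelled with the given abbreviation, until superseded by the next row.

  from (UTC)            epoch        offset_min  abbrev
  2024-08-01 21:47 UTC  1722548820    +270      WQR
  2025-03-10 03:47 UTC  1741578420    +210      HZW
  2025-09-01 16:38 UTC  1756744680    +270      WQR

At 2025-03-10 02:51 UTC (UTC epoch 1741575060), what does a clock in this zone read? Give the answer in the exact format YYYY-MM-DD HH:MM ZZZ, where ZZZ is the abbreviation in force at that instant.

2025-03-10 07:21 WQR

Query: 2025-03-10 02:51 UTC
Rule 1/3 (WQR, +04:30): 2024-08-01 21:47 UTC ≤ query < 2025-03-10 03:47 UTC
2·60 + 51 + 270 = 441 min
441 = 0·1440 + 441; 441 = 7·60 + 21 → 07:21, same day
→ 2025-03-10 07:21 WQR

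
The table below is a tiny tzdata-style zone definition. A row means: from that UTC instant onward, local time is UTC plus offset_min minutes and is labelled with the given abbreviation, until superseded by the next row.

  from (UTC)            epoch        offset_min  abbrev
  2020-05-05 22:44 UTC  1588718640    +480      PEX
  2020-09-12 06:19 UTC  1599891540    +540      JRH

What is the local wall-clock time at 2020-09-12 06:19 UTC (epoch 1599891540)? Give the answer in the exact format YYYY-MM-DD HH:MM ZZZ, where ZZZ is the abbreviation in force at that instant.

Query: 2020-09-12 06:19 UTC
Rule 2/2 (JRH, +09:00): 2020-09-12 06:19 UTC ≤ query < +∞
6·60 + 19 + 540 = 919 min
919 = 0·1440 + 919; 919 = 15·60 + 19 → 15:19, same day
→ 2020-09-12 15:19 JRH

2020-09-12 15:19 JRH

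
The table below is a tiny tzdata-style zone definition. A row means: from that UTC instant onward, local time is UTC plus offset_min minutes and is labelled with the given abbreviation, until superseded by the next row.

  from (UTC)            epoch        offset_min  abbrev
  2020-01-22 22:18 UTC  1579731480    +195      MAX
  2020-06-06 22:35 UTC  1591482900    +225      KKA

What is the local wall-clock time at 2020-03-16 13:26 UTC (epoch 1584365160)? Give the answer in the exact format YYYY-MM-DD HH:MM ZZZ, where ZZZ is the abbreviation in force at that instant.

Query: 2020-03-16 13:26 UTC
Rule 1/2 (MAX, +03:15): 2020-01-22 22:18 UTC ≤ query < 2020-06-06 22:35 UTC
13·60 + 26 + 195 = 1001 min
1001 = 0·1440 + 1001; 1001 = 16·60 + 41 → 16:41, same day
→ 2020-03-16 16:41 MAX

2020-03-16 16:41 MAX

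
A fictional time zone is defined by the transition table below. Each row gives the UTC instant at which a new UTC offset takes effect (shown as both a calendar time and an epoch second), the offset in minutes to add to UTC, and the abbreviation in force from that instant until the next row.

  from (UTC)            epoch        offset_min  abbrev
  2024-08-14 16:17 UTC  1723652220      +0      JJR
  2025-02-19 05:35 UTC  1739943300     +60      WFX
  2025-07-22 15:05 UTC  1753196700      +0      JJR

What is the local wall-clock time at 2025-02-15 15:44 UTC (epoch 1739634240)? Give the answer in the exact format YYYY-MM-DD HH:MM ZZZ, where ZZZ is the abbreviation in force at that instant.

2025-02-15 15:44 JJR

Query: 2025-02-15 15:44 UTC
Rule 1/3 (JJR, +00:00): 2024-08-14 16:17 UTC ≤ query < 2025-02-19 05:35 UTC
15·60 + 44 + 0 = 944 min
944 = 0·1440 + 944; 944 = 15·60 + 44 → 15:44, same day
→ 2025-02-15 15:44 JJR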